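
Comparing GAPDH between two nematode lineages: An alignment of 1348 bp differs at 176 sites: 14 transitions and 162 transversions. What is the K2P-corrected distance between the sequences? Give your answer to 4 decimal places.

P = 14/1348 ≈ 0.010386 and Q = 162/1348 ≈ 0.120178.
Under the Kimura two-parameter model, d = −½ ln(1 − 2P − Q) − ¼ ln(1 − 2Q).
1 − 2P − Q = 0.85905, giving −½ ln(0.85905) = 0.075964.
1 − 2Q = 0.759644, giving −¼ ln(0.759644) = 0.068726.
d = 0.075964 + 0.068726 = 0.144690.

0.1447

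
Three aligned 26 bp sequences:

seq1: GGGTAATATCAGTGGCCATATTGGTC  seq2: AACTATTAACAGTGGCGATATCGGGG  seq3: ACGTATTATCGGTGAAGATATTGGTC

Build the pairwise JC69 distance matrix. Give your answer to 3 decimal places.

d(seq1,seq2) = 0.464, d(seq1,seq3) = 0.334, d(seq2,seq3) = 0.464

seq1–seq2: 9/26 sites differ → p ≈ 0.346154, d = −0.75 ln(1 − 0.461539) = 0.464280 ≈ 0.464.
seq1–seq3: 7/26 sites differ → p ≈ 0.269231, d = −0.75 ln(1 − 0.358975) = 0.333515 ≈ 0.334.
seq2–seq3: 9/26 sites differ → p ≈ 0.346154, d = −0.75 ln(1 − 0.461539) = 0.464280 ≈ 0.464.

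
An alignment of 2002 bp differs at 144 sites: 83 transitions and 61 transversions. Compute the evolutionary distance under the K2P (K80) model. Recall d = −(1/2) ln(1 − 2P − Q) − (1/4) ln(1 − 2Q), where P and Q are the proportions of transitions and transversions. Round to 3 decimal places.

P = 83/2002 ≈ 0.041459 and Q = 61/2002 ≈ 0.03047.
Under the Kimura two-parameter model, d = −½ ln(1 − 2P − Q) − ¼ ln(1 − 2Q).
1 − 2P − Q = 0.886612, giving −½ ln(0.886612) = 0.060174.
1 − 2Q = 0.93906, giving −¼ ln(0.93906) = 0.015719.
d = 0.060174 + 0.015719 = 0.075893.

0.076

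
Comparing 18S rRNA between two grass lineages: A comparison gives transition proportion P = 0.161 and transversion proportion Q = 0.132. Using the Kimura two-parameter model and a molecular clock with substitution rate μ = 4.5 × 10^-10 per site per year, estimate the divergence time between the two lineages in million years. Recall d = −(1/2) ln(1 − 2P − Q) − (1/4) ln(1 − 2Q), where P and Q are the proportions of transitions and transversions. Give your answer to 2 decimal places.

Under the Kimura two-parameter model, d = −½ ln(1 − 2P − Q) − ¼ ln(1 − 2Q).
1 − 2P − Q = 0.546, giving −½ ln(0.546) = 0.302568.
1 − 2Q = 0.736, giving −¼ ln(0.736) = 0.076631.
d = 0.302568 + 0.076631 = 0.379199.
Under a molecular clock d = 2μt, so t = d/(2μ) = 0.379199 / (2 × 4.5 × 10^-10) = 421.33 million years.

421.33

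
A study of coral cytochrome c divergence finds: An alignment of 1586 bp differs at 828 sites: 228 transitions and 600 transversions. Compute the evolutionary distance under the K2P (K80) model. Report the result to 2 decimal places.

P = 228/1586 ≈ 0.143758 and Q = 600/1586 ≈ 0.37831.
Under the Kimura two-parameter model, d = −½ ln(1 − 2P − Q) − ¼ ln(1 − 2Q).
1 − 2P − Q = 0.334174, giving −½ ln(0.334174) = 0.548047.
1 − 2Q = 0.24338, giving −¼ ln(0.24338) = 0.353283.
d = 0.548047 + 0.353283 = 0.901330.

0.90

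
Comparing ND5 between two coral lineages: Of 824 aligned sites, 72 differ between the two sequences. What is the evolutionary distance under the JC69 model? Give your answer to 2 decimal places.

p = 72/824 ≈ 0.087379.
d = −(3/4) ln(1 − 4p/3) = −0.75 ln(1 − 0.116505) = −0.75 ln(0.883495)
  = −0.75 × (-0.123870) = 0.092903 substitutions/site.

0.09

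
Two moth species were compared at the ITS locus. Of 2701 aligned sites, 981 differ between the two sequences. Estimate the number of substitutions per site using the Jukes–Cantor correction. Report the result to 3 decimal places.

0.497

p = 981/2701 ≈ 0.363199.
d = −(3/4) ln(1 − 4p/3) = −0.75 ln(1 − 0.484265) = −0.75 ln(0.515735)
  = −0.75 × (-0.662162) = 0.496622 substitutions/site.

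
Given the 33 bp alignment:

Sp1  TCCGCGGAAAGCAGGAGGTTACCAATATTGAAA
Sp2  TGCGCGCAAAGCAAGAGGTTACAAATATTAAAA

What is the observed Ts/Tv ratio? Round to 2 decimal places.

Transitions are A↔G and C↔T; transversions are all other mismatches.
Transitions: 2. Transversions: 3.
R = 2/3 = 0.666666… ≈ 0.67 (to 2 d.p.).

0.67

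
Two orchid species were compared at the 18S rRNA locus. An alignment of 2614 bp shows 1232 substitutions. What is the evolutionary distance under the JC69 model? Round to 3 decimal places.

p = 1232/2614 ≈ 0.471308.
d = −(3/4) ln(1 − 4p/3) = −0.75 ln(1 − 0.628411) = −0.75 ln(0.371589)
  = −0.75 × (-0.989967) = 0.742475 substitutions/site.

0.742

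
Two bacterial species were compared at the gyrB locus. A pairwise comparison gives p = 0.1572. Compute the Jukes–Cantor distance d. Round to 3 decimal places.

d = −(3/4) ln(1 − 4p/3) = −0.75 ln(1 − 0.2096) = −0.75 ln(0.7904)
  = −0.75 × (-0.235216) = 0.176412 substitutions/site.

0.176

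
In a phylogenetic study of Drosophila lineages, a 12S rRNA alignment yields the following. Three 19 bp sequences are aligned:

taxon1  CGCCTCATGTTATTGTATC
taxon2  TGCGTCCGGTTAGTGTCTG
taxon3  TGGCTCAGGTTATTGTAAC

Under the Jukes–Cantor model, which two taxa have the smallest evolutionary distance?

taxon1–taxon2: 7/19 differ, p = 0.368, d = 0.507.
taxon1–taxon3: 4/19 differ, p = 0.211, d = 0.247.
taxon2–taxon3: 7/19 differ, p = 0.368, d = 0.507.
The smallest distance is between taxon1 and taxon3.

taxon1 and taxon3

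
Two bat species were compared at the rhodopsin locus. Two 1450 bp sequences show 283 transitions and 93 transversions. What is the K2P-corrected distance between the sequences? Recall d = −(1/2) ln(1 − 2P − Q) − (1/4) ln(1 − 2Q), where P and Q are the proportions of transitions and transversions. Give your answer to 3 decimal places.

0.337

P = 283/1450 ≈ 0.195172 and Q = 93/1450 ≈ 0.064138.
Under the Kimura two-parameter model, d = −½ ln(1 − 2P − Q) − ¼ ln(1 − 2Q).
1 − 2P − Q = 0.545518, giving −½ ln(0.545518) = 0.303010.
1 − 2Q = 0.871724, giving −¼ ln(0.871724) = 0.034321.
d = 0.303010 + 0.034321 = 0.337331.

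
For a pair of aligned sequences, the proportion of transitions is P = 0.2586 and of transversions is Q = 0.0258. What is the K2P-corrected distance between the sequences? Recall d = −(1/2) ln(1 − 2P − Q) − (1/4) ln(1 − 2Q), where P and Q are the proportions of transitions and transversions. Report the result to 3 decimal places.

Under the Kimura two-parameter model, d = −½ ln(1 − 2P − Q) − ¼ ln(1 − 2Q).
1 − 2P − Q = 0.457, giving −½ ln(0.457) = 0.391536.
1 − 2Q = 0.9484, giving −¼ ln(0.9484) = 0.013245.
d = 0.391536 + 0.013245 = 0.404781.

0.405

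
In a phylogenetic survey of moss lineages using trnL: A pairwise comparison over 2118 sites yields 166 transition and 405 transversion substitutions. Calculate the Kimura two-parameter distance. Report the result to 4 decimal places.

P = 166/2118 ≈ 0.078376 and Q = 405/2118 ≈ 0.191218.
Under the Kimura two-parameter model, d = −½ ln(1 − 2P − Q) − ¼ ln(1 − 2Q).
1 − 2P − Q = 0.65203, giving −½ ln(0.65203) = 0.213832.
1 − 2Q = 0.617564, giving −¼ ln(0.617564) = 0.120493.
d = 0.213832 + 0.120493 = 0.334325.

0.3343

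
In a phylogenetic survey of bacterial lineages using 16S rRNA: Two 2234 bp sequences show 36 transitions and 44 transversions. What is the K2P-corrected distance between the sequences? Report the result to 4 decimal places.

0.0367

P = 36/2234 ≈ 0.016115 and Q = 44/2234 ≈ 0.019696.
Under the Kimura two-parameter model, d = −½ ln(1 − 2P − Q) − ¼ ln(1 − 2Q).
1 − 2P − Q = 0.948074, giving −½ ln(0.948074) = 0.026661.
1 − 2Q = 0.960608, giving −¼ ln(0.960608) = 0.010047.
d = 0.026661 + 0.010047 = 0.036708.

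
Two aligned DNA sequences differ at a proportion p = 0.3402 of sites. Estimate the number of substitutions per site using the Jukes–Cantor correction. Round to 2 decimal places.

0.45

d = −(3/4) ln(1 − 4p/3) = −0.75 ln(1 − 0.4536) = −0.75 ln(0.5464)
  = −0.75 × (-0.604404) = 0.453303 substitutions/site.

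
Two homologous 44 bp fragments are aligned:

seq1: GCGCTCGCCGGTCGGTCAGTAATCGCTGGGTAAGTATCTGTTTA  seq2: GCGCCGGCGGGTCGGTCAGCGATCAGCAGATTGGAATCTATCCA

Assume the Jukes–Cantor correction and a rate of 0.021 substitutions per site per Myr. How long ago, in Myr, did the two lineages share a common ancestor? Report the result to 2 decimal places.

11.84

The sequences differ at 16 of 44 sites, so p = 16/44 ≈ 0.363636.
d = −(3/4) ln(1 − 4p/3) = −0.75 ln(1 − 0.484848) = −0.75 ln(0.515152)
  = −0.75 × (-0.663293) = 0.497470 substitutions/site.
Under a molecular clock d = 2μt, so t = d/(2μ) = 0.497470 / (2 × 0.021) = 11.84 Myr.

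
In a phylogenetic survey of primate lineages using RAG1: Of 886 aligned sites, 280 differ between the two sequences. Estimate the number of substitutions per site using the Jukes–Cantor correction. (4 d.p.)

p = 280/886 ≈ 0.316027.
d = −(3/4) ln(1 − 4p/3) = −0.75 ln(1 − 0.421369) = −0.75 ln(0.578631)
  = −0.75 × (-0.547090) = 0.410318 substitutions/site.

0.4103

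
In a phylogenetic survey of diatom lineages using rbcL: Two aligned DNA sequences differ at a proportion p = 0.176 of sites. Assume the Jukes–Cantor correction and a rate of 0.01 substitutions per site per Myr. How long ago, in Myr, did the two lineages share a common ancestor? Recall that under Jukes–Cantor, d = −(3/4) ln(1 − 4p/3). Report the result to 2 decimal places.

10.03

d = −(3/4) ln(1 − 4p/3) = −0.75 ln(1 − 0.234667) = −0.75 ln(0.765333)
  = −0.75 × (-0.267444) = 0.200583 substitutions/site.
Under a molecular clock d = 2μt, so t = d/(2μ) = 0.200583 / (2 × 0.01) = 10.03 Myr.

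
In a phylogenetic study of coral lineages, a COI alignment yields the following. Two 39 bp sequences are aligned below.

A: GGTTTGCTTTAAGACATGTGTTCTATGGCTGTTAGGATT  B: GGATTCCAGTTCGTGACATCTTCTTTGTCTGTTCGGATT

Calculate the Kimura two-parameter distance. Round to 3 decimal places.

Of 39 sites, 2 differences are transitions and 12 are transversions, so P = 2/39 ≈ 0.051282 and Q = 12/39 ≈ 0.307692.
Under the Kimura two-parameter model, d = −½ ln(1 − 2P − Q) − ¼ ln(1 − 2Q).
1 − 2P − Q = 0.589744, giving −½ ln(0.589744) = 0.264033.
1 − 2Q = 0.384616, giving −¼ ln(0.384616) = 0.238877.
d = 0.264033 + 0.238877 = 0.502910.

0.503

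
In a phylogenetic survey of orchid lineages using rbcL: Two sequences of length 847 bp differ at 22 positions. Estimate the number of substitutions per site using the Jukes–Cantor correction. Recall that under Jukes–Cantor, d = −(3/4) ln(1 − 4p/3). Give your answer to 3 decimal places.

0.026

p = 22/847 ≈ 0.025974.
d = −(3/4) ln(1 − 4p/3) = −0.75 ln(1 − 0.034632) = −0.75 ln(0.965368)
  = −0.75 × (-0.035246) = 0.026435 substitutions/site.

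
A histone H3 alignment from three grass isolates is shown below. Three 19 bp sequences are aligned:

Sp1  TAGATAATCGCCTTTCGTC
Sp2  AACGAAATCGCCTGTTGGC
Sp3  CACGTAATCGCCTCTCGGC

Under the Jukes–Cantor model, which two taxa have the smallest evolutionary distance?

Sp2 and Sp3

Sp1–Sp2: 7/19 differ, p = 0.368, d = 0.507.
Sp1–Sp3: 5/19 differ, p = 0.263, d = 0.324.
Sp2–Sp3: 4/19 differ, p = 0.211, d = 0.247.
The smallest distance is between Sp2 and Sp3.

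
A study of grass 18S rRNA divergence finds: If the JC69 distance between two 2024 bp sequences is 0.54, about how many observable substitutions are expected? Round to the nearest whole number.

779

Invert JC69: p = (3/4)(1 − e^(−4d/3)) = 0.75 × (1 − e^(-0.72)) = 0.75 × (1 − 0.486752) = 0.384936.
Expected differing sites = pL ≈ 0.384936 × 2024 = 779.110464 ≈ 779.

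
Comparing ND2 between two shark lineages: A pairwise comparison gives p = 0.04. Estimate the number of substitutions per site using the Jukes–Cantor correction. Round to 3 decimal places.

d = −(3/4) ln(1 − 4p/3) = −0.75 ln(1 − 0.053333) = −0.75 ln(0.946667)
  = −0.75 × (-0.054808) = 0.041106 substitutions/site.

0.041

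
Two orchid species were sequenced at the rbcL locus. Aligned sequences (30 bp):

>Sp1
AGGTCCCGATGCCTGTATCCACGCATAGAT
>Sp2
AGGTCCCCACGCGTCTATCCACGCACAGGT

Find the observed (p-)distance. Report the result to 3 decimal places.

0.200

The sequences differ at 6 of 30 positions (sites 8, 10, 13, 15, 26, 29).
p = 6/30 = 0.200.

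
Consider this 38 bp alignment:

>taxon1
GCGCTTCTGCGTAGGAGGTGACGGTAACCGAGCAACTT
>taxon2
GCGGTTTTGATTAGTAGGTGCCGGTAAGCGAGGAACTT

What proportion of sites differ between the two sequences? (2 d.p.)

0.21

The sequences differ at 8 of 38 positions (sites 4, 7, 10, 11, 15, 21, 28, 33).
p = 8/38 = 0.210526… ≈ 0.21 (to 2 d.p.).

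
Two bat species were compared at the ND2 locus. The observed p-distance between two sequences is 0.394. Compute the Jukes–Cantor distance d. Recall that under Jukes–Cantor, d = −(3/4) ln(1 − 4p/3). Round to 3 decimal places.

0.559

d = −(3/4) ln(1 − 4p/3) = −0.75 ln(1 − 0.525333) = −0.75 ln(0.474667)
  = −0.75 × (-0.745142) = 0.558857 substitutions/site.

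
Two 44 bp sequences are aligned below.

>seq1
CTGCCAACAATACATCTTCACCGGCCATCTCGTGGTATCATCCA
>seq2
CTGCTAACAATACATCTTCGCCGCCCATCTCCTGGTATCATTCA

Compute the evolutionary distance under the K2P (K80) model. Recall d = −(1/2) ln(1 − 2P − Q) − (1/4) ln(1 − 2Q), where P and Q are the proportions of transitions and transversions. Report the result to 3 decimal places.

0.124

Of 44 sites, 3 differences are transitions and 2 are transversions, so P = 3/44 ≈ 0.068182 and Q = 2/44 ≈ 0.045455.
Under the Kimura two-parameter model, d = −½ ln(1 − 2P − Q) − ¼ ln(1 − 2Q).
1 − 2P − Q = 0.818181, giving −½ ln(0.818181) = 0.100336.
1 − 2Q = 0.90909, giving −¼ ln(0.90909) = 0.023828.
d = 0.100336 + 0.023828 = 0.124164.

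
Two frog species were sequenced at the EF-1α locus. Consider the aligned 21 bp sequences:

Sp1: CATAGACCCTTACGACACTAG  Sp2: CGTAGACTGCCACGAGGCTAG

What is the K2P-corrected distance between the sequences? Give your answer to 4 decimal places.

Of 21 sites, 5 differences are transitions and 2 are transversions, so P = 5/21 ≈ 0.238095 and Q = 2/21 ≈ 0.095238.
Under the Kimura two-parameter model, d = −½ ln(1 − 2P − Q) − ¼ ln(1 − 2Q).
1 − 2P − Q = 0.428572, giving −½ ln(0.428572) = 0.423648.
1 − 2Q = 0.809524, giving −¼ ln(0.809524) = 0.052827.
d = 0.423648 + 0.052827 = 0.476475.

0.4765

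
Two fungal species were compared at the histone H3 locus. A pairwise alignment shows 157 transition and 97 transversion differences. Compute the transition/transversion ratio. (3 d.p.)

1.619

R = 157/97 = 1.618556… ≈ 1.619 (to 3 d.p.).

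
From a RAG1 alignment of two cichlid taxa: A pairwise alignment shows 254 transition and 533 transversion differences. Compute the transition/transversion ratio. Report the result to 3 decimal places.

0.477

R = 254/533 = 0.476547… ≈ 0.477 (to 3 d.p.).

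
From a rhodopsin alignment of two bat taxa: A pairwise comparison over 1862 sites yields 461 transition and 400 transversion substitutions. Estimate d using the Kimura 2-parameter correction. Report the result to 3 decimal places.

P = 461/1862 ≈ 0.247583 and Q = 400/1862 ≈ 0.214823.
Under the Kimura two-parameter model, d = −½ ln(1 − 2P − Q) − ¼ ln(1 − 2Q).
1 − 2P − Q = 0.290011, giving −½ ln(0.290011) = 0.618918.
1 − 2Q = 0.570354, giving −¼ ln(0.570354) = 0.140375.
d = 0.618918 + 0.140375 = 0.759293.

0.759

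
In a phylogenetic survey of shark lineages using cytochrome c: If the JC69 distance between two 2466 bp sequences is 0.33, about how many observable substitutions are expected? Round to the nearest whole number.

Invert JC69: p = (3/4)(1 − e^(−4d/3)) = 0.75 × (1 − e^(-0.44)) = 0.75 × (1 − 0.644036) = 0.266973.
Expected differing sites = pL ≈ 0.266973 × 2466 = 658.355418 ≈ 658.

658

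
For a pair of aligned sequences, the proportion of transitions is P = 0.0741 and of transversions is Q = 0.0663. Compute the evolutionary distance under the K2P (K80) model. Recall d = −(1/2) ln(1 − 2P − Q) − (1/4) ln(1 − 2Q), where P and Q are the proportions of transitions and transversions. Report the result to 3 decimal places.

Under the Kimura two-parameter model, d = −½ ln(1 − 2P − Q) − ¼ ln(1 − 2Q).
1 − 2P − Q = 0.7855, giving −½ ln(0.7855) = 0.120717.
1 − 2Q = 0.8674, giving −¼ ln(0.8674) = 0.035564.
d = 0.120717 + 0.035564 = 0.156281.

0.156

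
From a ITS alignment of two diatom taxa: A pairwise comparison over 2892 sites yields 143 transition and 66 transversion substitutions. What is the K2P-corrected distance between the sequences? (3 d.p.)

0.077

P = 143/2892 ≈ 0.049447 and Q = 66/2892 ≈ 0.022822.
Under the Kimura two-parameter model, d = −½ ln(1 − 2P − Q) − ¼ ln(1 − 2Q).
1 − 2P − Q = 0.878284, giving −½ ln(0.878284) = 0.064893.
1 − 2Q = 0.954356, giving −¼ ln(0.954356) = 0.011680.
d = 0.064893 + 0.011680 = 0.076573.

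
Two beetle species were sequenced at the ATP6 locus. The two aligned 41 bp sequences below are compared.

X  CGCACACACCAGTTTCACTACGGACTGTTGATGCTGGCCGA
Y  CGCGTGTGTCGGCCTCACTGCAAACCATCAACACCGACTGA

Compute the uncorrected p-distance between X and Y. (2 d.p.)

The sequences differ at 21 of 41 positions.
p = 21/41 = 0.512195… ≈ 0.51 (to 2 d.p.).

0.51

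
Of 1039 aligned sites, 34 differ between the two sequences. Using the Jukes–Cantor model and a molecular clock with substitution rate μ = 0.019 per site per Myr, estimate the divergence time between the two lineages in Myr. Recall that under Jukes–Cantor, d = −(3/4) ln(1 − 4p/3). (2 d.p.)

0.88

p = 34/1039 ≈ 0.032724.
d = −(3/4) ln(1 − 4p/3) = −0.75 ln(1 − 0.043632) = −0.75 ln(0.956368)
  = −0.75 × (-0.044613) = 0.033460 substitutions/site.
Under a molecular clock d = 2μt, so t = d/(2μ) = 0.033460 / (2 × 0.019) = 0.88 Myr.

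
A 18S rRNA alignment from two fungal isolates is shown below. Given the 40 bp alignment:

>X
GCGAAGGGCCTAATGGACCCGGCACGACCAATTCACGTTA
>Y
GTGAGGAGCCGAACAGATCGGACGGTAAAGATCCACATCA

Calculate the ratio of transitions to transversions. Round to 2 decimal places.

Transitions are A↔G and C↔T; transversions are all other mismatches.
Transitions: 12. Transversions: 6.
R = 12/6 = 2.00.

2.00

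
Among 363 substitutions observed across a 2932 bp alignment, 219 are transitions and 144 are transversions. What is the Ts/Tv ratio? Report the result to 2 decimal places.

R = 219/144 = 1.520833… ≈ 1.52 (to 2 d.p.).

1.52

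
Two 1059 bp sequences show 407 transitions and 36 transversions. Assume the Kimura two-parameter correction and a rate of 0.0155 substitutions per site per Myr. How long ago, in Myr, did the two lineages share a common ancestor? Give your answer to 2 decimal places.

26.74

P = 407/1059 ≈ 0.384325 and Q = 36/1059 ≈ 0.033994.
Under the Kimura two-parameter model, d = −½ ln(1 − 2P − Q) − ¼ ln(1 − 2Q).
1 − 2P − Q = 0.197356, giving −½ ln(0.197356) = 0.811373.
1 − 2Q = 0.932012, giving −¼ ln(0.932012) = 0.017602.
d = 0.811373 + 0.017602 = 0.828975.
Under a molecular clock d = 2μt, so t = d/(2μ) = 0.828975 / (2 × 0.0155) = 26.74 Myr.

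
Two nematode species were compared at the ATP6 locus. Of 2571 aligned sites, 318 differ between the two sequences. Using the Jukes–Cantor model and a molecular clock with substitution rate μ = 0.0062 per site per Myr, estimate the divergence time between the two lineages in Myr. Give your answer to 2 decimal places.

p = 318/2571 ≈ 0.123687.
d = −(3/4) ln(1 − 4p/3) = −0.75 ln(1 − 0.164916) = −0.75 ln(0.835084)
  = −0.75 × (-0.180223) = 0.135167 substitutions/site.
Under a molecular clock d = 2μt, so t = d/(2μ) = 0.135167 / (2 × 0.0062) = 10.90 Myr.

10.90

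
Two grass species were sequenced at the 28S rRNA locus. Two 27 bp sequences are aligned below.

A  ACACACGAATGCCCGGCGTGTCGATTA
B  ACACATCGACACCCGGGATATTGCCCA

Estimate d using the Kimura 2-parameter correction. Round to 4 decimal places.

0.8149

Of 27 sites, 9 differences are transitions and 3 are transversions, so P = 9/27 ≈ 0.333333 and Q = 3/27 ≈ 0.111111.
Under the Kimura two-parameter model, d = −½ ln(1 − 2P − Q) − ¼ ln(1 − 2Q).
1 − 2P − Q = 0.222223, giving −½ ln(0.222223) = 0.752037.
1 − 2Q = 0.777778, giving −¼ ln(0.777778) = 0.062829.
d = 0.752037 + 0.062829 = 0.814866.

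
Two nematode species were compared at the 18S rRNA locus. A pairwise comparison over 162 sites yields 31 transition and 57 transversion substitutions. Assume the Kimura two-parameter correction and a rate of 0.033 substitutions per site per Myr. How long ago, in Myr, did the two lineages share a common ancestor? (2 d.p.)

P = 31/162 ≈ 0.191358 and Q = 57/162 ≈ 0.351852.
Under the Kimura two-parameter model, d = −½ ln(1 − 2P − Q) − ¼ ln(1 − 2Q).
1 − 2P − Q = 0.265432, giving −½ ln(0.265432) = 0.663198.
1 − 2Q = 0.296296, giving −¼ ln(0.296296) = 0.304099.
d = 0.663198 + 0.304099 = 0.967297.
Under a molecular clock d = 2μt, so t = d/(2μ) = 0.967297 / (2 × 0.033) = 14.66 Myr.

14.66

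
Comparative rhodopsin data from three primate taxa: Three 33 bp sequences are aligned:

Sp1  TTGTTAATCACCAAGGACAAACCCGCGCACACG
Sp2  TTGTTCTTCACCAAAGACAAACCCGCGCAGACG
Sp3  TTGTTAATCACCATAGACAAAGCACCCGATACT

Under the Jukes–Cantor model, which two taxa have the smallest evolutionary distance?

Sp1–Sp2: 4/33 differ, p = 0.121, d = 0.132.
Sp1–Sp3: 9/33 differ, p = 0.273, d = 0.339.
Sp2–Sp3: 10/33 differ, p = 0.303, d = 0.388.
The smallest distance is between Sp1 and Sp2.

Sp1 and Sp2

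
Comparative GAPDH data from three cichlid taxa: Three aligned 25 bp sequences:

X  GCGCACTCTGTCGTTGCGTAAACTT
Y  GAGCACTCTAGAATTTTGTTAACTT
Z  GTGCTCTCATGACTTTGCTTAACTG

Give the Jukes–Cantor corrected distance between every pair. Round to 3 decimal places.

d(X,Y) = 0.417, d(X,Z) = 0.766, d(Y,Z) = 0.417

X–Y: 8/25 sites differ → p = 0.32, d = −0.75 ln(1 − 0.426667) = 0.417216 ≈ 0.417.
X–Z: 12/25 sites differ → p = 0.48, d = −0.75 ln(1 − 0.64) = 0.766238 ≈ 0.766.
Y–Z: 8/25 sites differ → p = 0.32, d = −0.75 ln(1 − 0.426667) = 0.417216 ≈ 0.417.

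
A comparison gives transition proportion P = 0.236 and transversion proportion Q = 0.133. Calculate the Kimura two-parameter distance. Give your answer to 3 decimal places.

Under the Kimura two-parameter model, d = −½ ln(1 − 2P − Q) − ¼ ln(1 − 2Q).
1 − 2P − Q = 0.395, giving −½ ln(0.395) = 0.464435.
1 − 2Q = 0.734, giving −¼ ln(0.734) = 0.077312.
d = 0.464435 + 0.077312 = 0.541747.

0.542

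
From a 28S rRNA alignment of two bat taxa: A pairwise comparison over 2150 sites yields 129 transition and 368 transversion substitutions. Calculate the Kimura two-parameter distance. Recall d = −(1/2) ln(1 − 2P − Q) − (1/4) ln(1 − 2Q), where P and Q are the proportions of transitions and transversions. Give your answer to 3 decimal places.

0.277

P = 129/2150 = 0.06 and Q = 368/2150 ≈ 0.171163.
Under the Kimura two-parameter model, d = −½ ln(1 − 2P − Q) − ¼ ln(1 − 2Q).
1 − 2P − Q = 0.708837, giving −½ ln(0.708837) = 0.172065.
1 − 2Q = 0.657674, giving −¼ ln(0.657674) = 0.104761.
d = 0.172065 + 0.104761 = 0.276826.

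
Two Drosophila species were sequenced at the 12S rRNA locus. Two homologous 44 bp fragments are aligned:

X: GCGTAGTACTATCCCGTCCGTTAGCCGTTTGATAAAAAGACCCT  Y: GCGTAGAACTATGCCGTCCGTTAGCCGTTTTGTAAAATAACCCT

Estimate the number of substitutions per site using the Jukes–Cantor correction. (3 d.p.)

0.151

The sequences differ at 6 of 44 sites (7, 13, 31, 32, 38, 39), so p = 6/44 ≈ 0.136364.
d = −(3/4) ln(1 − 4p/3) = −0.75 ln(1 − 0.181819) = −0.75 ln(0.818181)
  = −0.75 × (-0.200672) = 0.150504 substitutions/site.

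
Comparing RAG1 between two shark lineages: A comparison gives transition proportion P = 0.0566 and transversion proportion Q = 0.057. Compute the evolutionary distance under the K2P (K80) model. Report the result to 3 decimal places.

0.124

Under the Kimura two-parameter model, d = −½ ln(1 − 2P − Q) − ¼ ln(1 − 2Q).
1 − 2P − Q = 0.8298, giving −½ ln(0.8298) = 0.093285.
1 − 2Q = 0.886, giving −¼ ln(0.886) = 0.030260.
d = 0.093285 + 0.030260 = 0.123545.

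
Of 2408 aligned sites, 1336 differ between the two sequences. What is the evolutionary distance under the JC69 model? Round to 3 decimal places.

p = 1336/2408 ≈ 0.554817.
d = −(3/4) ln(1 − 4p/3) = −0.75 ln(1 − 0.739756) = −0.75 ln(0.260244)
  = −0.75 × (-1.346136) = 1.009602 substitutions/site.

1.010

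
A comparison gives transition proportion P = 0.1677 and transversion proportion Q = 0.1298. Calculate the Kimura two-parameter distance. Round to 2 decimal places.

Under the Kimura two-parameter model, d = −½ ln(1 − 2P − Q) − ¼ ln(1 − 2Q).
1 − 2P − Q = 0.5348, giving −½ ln(0.5348) = 0.312931.
1 − 2Q = 0.7404, giving −¼ ln(0.7404) = 0.075141.
d = 0.312931 + 0.075141 = 0.388072.

0.39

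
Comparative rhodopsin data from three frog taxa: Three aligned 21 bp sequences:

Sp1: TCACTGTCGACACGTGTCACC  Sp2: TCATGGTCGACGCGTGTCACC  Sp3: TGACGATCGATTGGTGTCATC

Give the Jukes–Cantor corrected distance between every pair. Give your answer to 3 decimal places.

Sp1–Sp2: 3/21 sites differ → p ≈ 0.142857, d = −0.75 ln(1 − 0.190476) = 0.158482 ≈ 0.158.
Sp1–Sp3: 7/21 sites differ → p ≈ 0.333333, d = −0.75 ln(1 − 0.444444) = 0.440839 ≈ 0.441.
Sp2–Sp3: 7/21 sites differ → p ≈ 0.333333, d = −0.75 ln(1 − 0.444444) = 0.440839 ≈ 0.441.

d(Sp1,Sp2) = 0.158, d(Sp1,Sp3) = 0.441, d(Sp2,Sp3) = 0.441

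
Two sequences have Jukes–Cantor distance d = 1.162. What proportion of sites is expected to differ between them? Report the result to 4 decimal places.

0.5907

p = (3/4)(1 − e^(−4d/3)) = 0.75 × (1 − e^(-1.549333)) = 0.75 × (1 − 0.212390) = 0.590708.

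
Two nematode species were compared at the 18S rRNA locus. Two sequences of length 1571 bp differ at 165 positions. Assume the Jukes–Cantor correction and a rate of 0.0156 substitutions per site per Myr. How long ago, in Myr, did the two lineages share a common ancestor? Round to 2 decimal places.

p = 165/1571 ≈ 0.105029.
d = −(3/4) ln(1 − 4p/3) = −0.75 ln(1 − 0.140039) = −0.75 ln(0.859961)
  = −0.75 × (-0.150868) = 0.113151 substitutions/site.
Under a molecular clock d = 2μt, so t = d/(2μ) = 0.113151 / (2 × 0.0156) = 3.63 Myr.

3.63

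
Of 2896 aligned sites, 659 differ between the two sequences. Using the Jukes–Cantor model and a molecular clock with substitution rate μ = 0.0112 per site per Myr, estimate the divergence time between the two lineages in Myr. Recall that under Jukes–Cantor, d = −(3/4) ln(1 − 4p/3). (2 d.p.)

p = 659/2896 ≈ 0.227555.
d = −(3/4) ln(1 − 4p/3) = −0.75 ln(1 − 0.303407) = −0.75 ln(0.696593)
  = −0.75 × (-0.361554) = 0.271166 substitutions/site.
Under a molecular clock d = 2μt, so t = d/(2μ) = 0.271166 / (2 × 0.0112) = 12.11 Myr.

12.11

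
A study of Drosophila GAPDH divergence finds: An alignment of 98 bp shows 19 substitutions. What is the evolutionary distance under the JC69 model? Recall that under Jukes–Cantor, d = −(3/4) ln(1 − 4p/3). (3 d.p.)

p = 19/98 ≈ 0.193878.
d = −(3/4) ln(1 − 4p/3) = −0.75 ln(1 − 0.258504) = −0.75 ln(0.741496)
  = −0.75 × (-0.299086) = 0.224315 substitutions/site.

0.224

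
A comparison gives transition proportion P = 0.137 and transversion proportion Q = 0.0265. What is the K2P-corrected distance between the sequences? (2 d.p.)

0.19

Under the Kimura two-parameter model, d = −½ ln(1 − 2P − Q) − ¼ ln(1 − 2Q).
1 − 2P − Q = 0.6995, giving −½ ln(0.6995) = 0.178695.
1 − 2Q = 0.947, giving −¼ ln(0.947) = 0.013614.
d = 0.178695 + 0.013614 = 0.192309.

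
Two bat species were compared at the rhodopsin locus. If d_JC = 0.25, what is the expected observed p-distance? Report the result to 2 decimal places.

0.21

p = (3/4)(1 − e^(−4d/3)) = 0.75 × (1 − e^(-0.333333)) = 0.75 × (1 − 0.716532) = 0.212601.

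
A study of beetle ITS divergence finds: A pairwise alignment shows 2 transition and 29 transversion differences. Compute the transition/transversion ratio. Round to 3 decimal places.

0.069

R = 2/29 = 0.068965… ≈ 0.069 (to 3 d.p.).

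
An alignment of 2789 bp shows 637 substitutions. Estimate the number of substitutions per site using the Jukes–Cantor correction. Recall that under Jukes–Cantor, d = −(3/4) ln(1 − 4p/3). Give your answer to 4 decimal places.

0.2724

p = 637/2789 ≈ 0.228397.
d = −(3/4) ln(1 − 4p/3) = −0.75 ln(1 − 0.304529) = −0.75 ln(0.695471)
  = −0.75 × (-0.363166) = 0.272375 substitutions/site.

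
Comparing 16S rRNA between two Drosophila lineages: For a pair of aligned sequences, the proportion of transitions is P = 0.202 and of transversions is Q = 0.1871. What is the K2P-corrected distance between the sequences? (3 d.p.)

0.564

Under the Kimura two-parameter model, d = −½ ln(1 − 2P − Q) − ¼ ln(1 − 2Q).
1 − 2P − Q = 0.4089, giving −½ ln(0.4089) = 0.447142.
1 − 2Q = 0.6258, giving −¼ ln(0.6258) = 0.117181.
d = 0.447142 + 0.117181 = 0.564323.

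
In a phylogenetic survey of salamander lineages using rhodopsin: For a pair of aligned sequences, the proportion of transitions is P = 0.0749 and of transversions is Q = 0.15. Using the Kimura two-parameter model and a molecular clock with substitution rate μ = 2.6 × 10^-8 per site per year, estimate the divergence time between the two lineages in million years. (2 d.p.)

Under the Kimura two-parameter model, d = −½ ln(1 − 2P − Q) − ¼ ln(1 − 2Q).
1 − 2P − Q = 0.7002, giving −½ ln(0.7002) = 0.178195.
1 − 2Q = 0.7, giving −¼ ln(0.7) = 0.089169.
d = 0.178195 + 0.089169 = 0.267364.
Under a molecular clock d = 2μt, so t = d/(2μ) = 0.267364 / (2 × 2.6 × 10^-8) = 5.14 million years.

5.14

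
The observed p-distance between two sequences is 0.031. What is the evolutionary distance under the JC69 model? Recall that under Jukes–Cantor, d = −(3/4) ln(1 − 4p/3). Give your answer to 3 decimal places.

d = −(3/4) ln(1 − 4p/3) = −0.75 ln(1 − 0.041333) = −0.75 ln(0.958667)
  = −0.75 × (-0.042212) = 0.031659 substitutions/site.

0.032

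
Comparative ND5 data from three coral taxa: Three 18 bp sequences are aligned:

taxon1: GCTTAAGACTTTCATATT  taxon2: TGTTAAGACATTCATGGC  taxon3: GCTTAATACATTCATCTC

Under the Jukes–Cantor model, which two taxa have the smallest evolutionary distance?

taxon1 and taxon3

taxon1–taxon2: 6/18 differ, p = 0.333, d = 0.441.
taxon1–taxon3: 4/18 differ, p = 0.222, d = 0.264.
taxon2–taxon3: 5/18 differ, p = 0.278, d = 0.347.
The smallest distance is between taxon1 and taxon3.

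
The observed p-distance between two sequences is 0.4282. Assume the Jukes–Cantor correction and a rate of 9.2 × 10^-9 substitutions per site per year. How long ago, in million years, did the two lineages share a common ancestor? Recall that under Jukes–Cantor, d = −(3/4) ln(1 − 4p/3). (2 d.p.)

34.49

d = −(3/4) ln(1 − 4p/3) = −0.75 ln(1 − 0.570933) = −0.75 ln(0.429067)
  = −0.75 × (-0.846142) = 0.634607 substitutions/site.
Under a molecular clock d = 2μt, so t = d/(2μ) = 0.634607 / (2 × 9.2 × 10^-9) = 34.49 million years.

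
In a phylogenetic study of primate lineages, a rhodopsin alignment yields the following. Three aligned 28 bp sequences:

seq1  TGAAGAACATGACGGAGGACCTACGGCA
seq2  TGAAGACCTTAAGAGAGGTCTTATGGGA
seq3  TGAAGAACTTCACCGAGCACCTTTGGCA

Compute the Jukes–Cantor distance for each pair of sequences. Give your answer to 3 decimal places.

d(seq1,seq2) = 0.420, d(seq1,seq3) = 0.252, d(seq2,seq3) = 0.420

seq1–seq2: 9/28 sites differ → p ≈ 0.321429, d = −0.75 ln(1 − 0.428572) = 0.419713 ≈ 0.420.
seq1–seq3: 6/28 sites differ → p ≈ 0.214286, d = −0.75 ln(1 − 0.285715) = 0.252355 ≈ 0.252.
seq2–seq3: 9/28 sites differ → p ≈ 0.321429, d = −0.75 ln(1 − 0.428572) = 0.419713 ≈ 0.420.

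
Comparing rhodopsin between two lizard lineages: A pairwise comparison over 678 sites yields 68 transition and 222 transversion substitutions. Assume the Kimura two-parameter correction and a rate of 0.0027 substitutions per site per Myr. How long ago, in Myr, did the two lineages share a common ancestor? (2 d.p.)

P = 68/678 ≈ 0.100295 and Q = 222/678 ≈ 0.327434.
Under the Kimura two-parameter model, d = −½ ln(1 − 2P − Q) − ¼ ln(1 − 2Q).
1 − 2P − Q = 0.471976, giving −½ ln(0.471976) = 0.375414.
1 − 2Q = 0.345132, giving −¼ ln(0.345132) = 0.265957.
d = 0.375414 + 0.265957 = 0.641371.
Under a molecular clock d = 2μt, so t = d/(2μ) = 0.641371 / (2 × 0.0027) = 118.77 Myr.

118.77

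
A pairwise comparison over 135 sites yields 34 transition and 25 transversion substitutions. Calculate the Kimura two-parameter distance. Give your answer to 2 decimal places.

0.70

P = 34/135 ≈ 0.251852 and Q = 25/135 ≈ 0.185185.
Under the Kimura two-parameter model, d = −½ ln(1 − 2P − Q) − ¼ ln(1 − 2Q).
1 − 2P − Q = 0.311111, giving −½ ln(0.311111) = 0.583803.
1 − 2Q = 0.62963, giving −¼ ln(0.62963) = 0.115656.
d = 0.583803 + 0.115656 = 0.699459.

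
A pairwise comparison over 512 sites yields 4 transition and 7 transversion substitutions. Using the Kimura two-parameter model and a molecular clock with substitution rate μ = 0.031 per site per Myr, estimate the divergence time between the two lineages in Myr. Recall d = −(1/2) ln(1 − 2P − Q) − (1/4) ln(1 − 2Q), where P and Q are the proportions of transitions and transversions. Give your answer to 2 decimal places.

0.35

P = 4/512 ≈ 0.007813 and Q = 7/512 ≈ 0.013672.
Under the Kimura two-parameter model, d = −½ ln(1 − 2P − Q) − ¼ ln(1 − 2Q).
1 − 2P − Q = 0.970702, giving −½ ln(0.970702) = 0.014868.
1 − 2Q = 0.972656, giving −¼ ln(0.972656) = 0.006931.
d = 0.014868 + 0.006931 = 0.021799.
Under a molecular clock d = 2μt, so t = d/(2μ) = 0.021799 / (2 × 0.031) = 0.35 Myr.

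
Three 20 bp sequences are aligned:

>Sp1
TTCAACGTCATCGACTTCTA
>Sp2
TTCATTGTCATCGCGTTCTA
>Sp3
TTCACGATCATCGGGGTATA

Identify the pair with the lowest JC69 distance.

Sp1–Sp2: 4/20 differ, p = 0.200, d = 0.233.
Sp1–Sp3: 7/20 differ, p = 0.350, d = 0.471.
Sp2–Sp3: 6/20 differ, p = 0.300, d = 0.383.
The smallest distance is between Sp1 and Sp2.

Sp1 and Sp2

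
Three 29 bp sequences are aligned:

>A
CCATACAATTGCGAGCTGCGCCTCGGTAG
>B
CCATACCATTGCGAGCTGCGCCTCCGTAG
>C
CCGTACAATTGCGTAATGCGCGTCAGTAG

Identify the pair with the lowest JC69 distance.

A and B

A–B: 2/29 differ, p = 0.069, d = 0.072.
A–C: 6/29 differ, p = 0.207, d = 0.242.
B–C: 7/29 differ, p = 0.241, d = 0.291.
The smallest distance is between A and B.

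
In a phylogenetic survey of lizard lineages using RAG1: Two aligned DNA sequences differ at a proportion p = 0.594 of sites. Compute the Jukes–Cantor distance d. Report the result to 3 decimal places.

d = −(3/4) ln(1 − 4p/3) = −0.75 ln(1 − 0.792) = −0.75 ln(0.208)
  = −0.75 × (-1.570217) = 1.177663 substitutions/site.

1.178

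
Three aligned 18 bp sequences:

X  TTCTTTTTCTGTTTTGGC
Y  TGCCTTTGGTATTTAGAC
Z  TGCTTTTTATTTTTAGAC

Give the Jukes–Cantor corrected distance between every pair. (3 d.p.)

d(X,Y) = 0.548, d(X,Z) = 0.347, d(Y,Z) = 0.264

X–Y: 7/18 sites differ → p ≈ 0.388889, d = −0.75 ln(1 − 0.518519) = 0.548166 ≈ 0.548.
X–Z: 5/18 sites differ → p ≈ 0.277778, d = −0.75 ln(1 − 0.370371) = 0.346968 ≈ 0.347.
Y–Z: 4/18 sites differ → p ≈ 0.222222, d = −0.75 ln(1 − 0.296296) = 0.263548 ≈ 0.264.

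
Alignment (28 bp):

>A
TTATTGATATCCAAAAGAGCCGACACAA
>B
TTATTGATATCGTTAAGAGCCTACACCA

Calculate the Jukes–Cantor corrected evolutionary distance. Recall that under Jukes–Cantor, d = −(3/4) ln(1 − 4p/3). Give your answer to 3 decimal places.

0.204

The sequences differ at 5 of 28 sites (12, 13, 14, 22, 27), so p = 5/28 ≈ 0.178571.
d = −(3/4) ln(1 − 4p/3) = −0.75 ln(1 − 0.238095) = −0.75 ln(0.761905)
  = −0.75 × (-0.271933) = 0.203950 substitutions/site.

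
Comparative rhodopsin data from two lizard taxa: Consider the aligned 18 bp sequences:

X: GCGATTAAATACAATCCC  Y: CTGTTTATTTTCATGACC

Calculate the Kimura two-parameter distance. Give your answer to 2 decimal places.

0.95

Of 18 sites, 1 differences are transitions and 8 are transversions, so P = 1/18 ≈ 0.055556 and Q = 8/18 ≈ 0.444444.
Under the Kimura two-parameter model, d = −½ ln(1 − 2P − Q) − ¼ ln(1 − 2Q).
1 − 2P − Q = 0.444444, giving −½ ln(0.444444) = 0.405466.
1 − 2Q = 0.111112, giving −¼ ln(0.111112) = 0.549304.
d = 0.405466 + 0.549304 = 0.954770.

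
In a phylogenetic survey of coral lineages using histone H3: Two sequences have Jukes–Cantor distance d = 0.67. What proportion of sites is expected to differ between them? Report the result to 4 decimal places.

0.4430

p = (3/4)(1 − e^(−4d/3)) = 0.75 × (1 − e^(-0.893333)) = 0.75 × (1 − 0.409289) = 0.443033.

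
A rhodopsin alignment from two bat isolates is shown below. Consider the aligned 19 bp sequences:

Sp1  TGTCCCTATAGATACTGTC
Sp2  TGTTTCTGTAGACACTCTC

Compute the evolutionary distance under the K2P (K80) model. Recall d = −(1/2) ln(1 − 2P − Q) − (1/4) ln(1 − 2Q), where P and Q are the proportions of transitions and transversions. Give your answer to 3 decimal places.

Of 19 sites, 4 differences are transitions and 1 are transversions, so P = 4/19 ≈ 0.210526 and Q = 1/19 ≈ 0.052632.
Under the Kimura two-parameter model, d = −½ ln(1 − 2P − Q) − ¼ ln(1 − 2Q).
1 − 2P − Q = 0.526316, giving −½ ln(0.526316) = 0.320927.
1 − 2Q = 0.894736, giving −¼ ln(0.894736) = 0.027807.
d = 0.320927 + 0.027807 = 0.348734.

0.349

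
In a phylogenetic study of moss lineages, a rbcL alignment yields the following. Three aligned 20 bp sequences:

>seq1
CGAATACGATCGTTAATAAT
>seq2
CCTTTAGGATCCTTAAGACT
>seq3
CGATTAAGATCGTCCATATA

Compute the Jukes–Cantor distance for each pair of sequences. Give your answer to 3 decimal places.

seq1–seq2: 7/20 sites differ → p = 0.35, d = −0.75 ln(1 − 0.466667) = 0.471457 ≈ 0.471.
seq1–seq3: 6/20 sites differ → p = 0.3, d = −0.75 ln(1 − 0.4) = 0.383119 ≈ 0.383.
seq2–seq3: 9/20 sites differ → p = 0.45, d = −0.75 ln(1 − 0.6) = 0.687218 ≈ 0.687.

d(seq1,seq2) = 0.471, d(seq1,seq3) = 0.383, d(seq2,seq3) = 0.687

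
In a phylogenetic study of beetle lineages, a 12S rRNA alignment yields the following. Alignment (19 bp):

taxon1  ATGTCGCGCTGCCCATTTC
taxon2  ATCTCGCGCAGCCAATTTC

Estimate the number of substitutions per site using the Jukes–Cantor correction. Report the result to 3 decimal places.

0.177

The sequences differ at 3 of 19 sites (3, 10, 14), so p = 3/19 ≈ 0.157895.
d = −(3/4) ln(1 − 4p/3) = −0.75 ln(1 − 0.210527) = −0.75 ln(0.789473)
  = −0.75 × (-0.236390) = 0.177293 substitutions/site.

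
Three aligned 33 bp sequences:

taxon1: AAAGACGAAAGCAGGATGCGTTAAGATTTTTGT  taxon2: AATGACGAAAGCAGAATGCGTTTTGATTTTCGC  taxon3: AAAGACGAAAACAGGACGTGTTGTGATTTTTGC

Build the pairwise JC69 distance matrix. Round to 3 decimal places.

taxon1–taxon2: 6/33 sites differ → p ≈ 0.181818, d = −0.75 ln(1 − 0.242424) = 0.208224 ≈ 0.208.
taxon1–taxon3: 6/33 sites differ → p ≈ 0.181818, d = −0.75 ln(1 − 0.242424) = 0.208224 ≈ 0.208.
taxon2–taxon3: 7/33 sites differ → p ≈ 0.212121, d = −0.75 ln(1 − 0.282828) = 0.249330 ≈ 0.249.

d(taxon1,taxon2) = 0.208, d(taxon1,taxon3) = 0.208, d(taxon2,taxon3) = 0.249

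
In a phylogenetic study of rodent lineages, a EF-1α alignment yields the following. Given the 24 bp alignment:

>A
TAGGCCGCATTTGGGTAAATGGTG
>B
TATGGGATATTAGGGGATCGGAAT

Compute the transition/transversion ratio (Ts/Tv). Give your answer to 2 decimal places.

Transitions are A↔G and C↔T; transversions are all other mismatches.
Transitions: 3. Transversions: 10.
R = 3/10 = 0.30.

0.30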